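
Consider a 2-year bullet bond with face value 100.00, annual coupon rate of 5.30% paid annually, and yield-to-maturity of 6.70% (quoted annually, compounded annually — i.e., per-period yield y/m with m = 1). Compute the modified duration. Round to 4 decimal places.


Coupon per period c = face * coupon_rate / m = 5.300000
Periods per year m = 1; per-period yield y/m = 0.067000
Number of cashflows N = 2
Cashflows (t years, CF_t, discount factor 1/(1+y/m)^(m*t), PV):
  t = 1.0000: CF_t = 5.300000, DF = 0.937207, PV = 4.967198
  t = 2.0000: CF_t = 105.300000, DF = 0.878357, PV = 92.491012
Price P = sum_t PV_t = 97.458210
First compute Macaulay numerator sum_t t * PV_t:
  t * PV_t at t = 1.0000: 4.967198
  t * PV_t at t = 2.0000: 184.982024
Macaulay duration D = 189.949222 / 97.458210 = 1.949033
Modified duration = D / (1 + y/m) = 1.949033 / (1 + 0.067000) = 1.826647

Answer: Modified duration = 1.8266


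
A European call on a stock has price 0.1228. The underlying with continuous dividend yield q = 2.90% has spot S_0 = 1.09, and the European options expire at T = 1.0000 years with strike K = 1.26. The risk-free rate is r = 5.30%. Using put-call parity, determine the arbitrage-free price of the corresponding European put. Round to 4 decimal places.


Answer: Put price = 0.2589

Derivation:
Put-call parity: C - P = S_0 * exp(-qT) - K * exp(-rT).
S_0 * exp(-qT) = 1.0900 * 0.97141646 = 1.05884395
K * exp(-rT) = 1.2600 * 0.94838001 = 1.19495882
P = C - S*exp(-qT) + K*exp(-rT)
P = 0.1228 - 1.05884395 + 1.19495882 = 0.2589


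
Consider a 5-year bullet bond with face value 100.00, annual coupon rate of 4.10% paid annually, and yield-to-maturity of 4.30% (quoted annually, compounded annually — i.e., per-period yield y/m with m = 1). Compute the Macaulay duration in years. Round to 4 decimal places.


Coupon per period c = face * coupon_rate / m = 4.100000
Periods per year m = 1; per-period yield y/m = 0.043000
Number of cashflows N = 5
Cashflows (t years, CF_t, discount factor 1/(1+y/m)^(m*t), PV):
  t = 1.0000: CF_t = 4.100000, DF = 0.958773, PV = 3.930968
  t = 2.0000: CF_t = 4.100000, DF = 0.919245, PV = 3.768905
  t = 3.0000: CF_t = 4.100000, DF = 0.881347, PV = 3.613524
  t = 4.0000: CF_t = 4.100000, DF = 0.845012, PV = 3.464548
  t = 5.0000: CF_t = 104.100000, DF = 0.810174, PV = 84.339144
Price P = sum_t PV_t = 99.117090
Macaulay numerator sum_t t * PV_t:
  t * PV_t at t = 1.0000: 3.930968
  t * PV_t at t = 2.0000: 7.537811
  t * PV_t at t = 3.0000: 10.840572
  t * PV_t at t = 4.0000: 13.858193
  t * PV_t at t = 5.0000: 421.695719
Macaulay duration D = (sum_t t * PV_t) / P = 457.863263 / 99.117090 = 4.619418

Answer: Macaulay duration = 4.6194 years


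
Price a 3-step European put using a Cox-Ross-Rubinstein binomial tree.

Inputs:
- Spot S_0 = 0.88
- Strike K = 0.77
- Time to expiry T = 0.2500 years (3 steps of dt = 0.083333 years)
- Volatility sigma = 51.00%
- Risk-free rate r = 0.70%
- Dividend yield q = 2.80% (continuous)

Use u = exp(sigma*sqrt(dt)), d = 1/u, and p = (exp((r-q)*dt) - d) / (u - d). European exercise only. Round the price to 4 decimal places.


dt = T/N = 0.083333
u = exp(sigma*sqrt(dt)) = 1.158614; d = 1/u = 0.863100
p = (exp((r-q)*dt) - d) / (u - d) = 0.457344
Discount per step: exp(-r*dt) = 0.999417
Stock lattice S(k, i) with i counting down-moves:
  k=0: S(0,0) = 0.8800
  k=1: S(1,0) = 1.0196; S(1,1) = 0.7595
  k=2: S(2,0) = 1.1813; S(2,1) = 0.8800; S(2,2) = 0.6555
  k=3: S(3,0) = 1.3687; S(3,1) = 1.0196; S(3,2) = 0.7595; S(3,3) = 0.5658
Terminal payoffs V(N, i) = max(K - S_T, 0):
  V(3,0) = 0.000000; V(3,1) = 0.000000; V(3,2) = 0.010472; V(3,3) = 0.204195
Backward induction: V(k, i) = exp(-r*dt) * [p * V(k+1, i) + (1-p) * V(k+1, i+1)].
  V(2,0) = exp(-r*dt) * [p*0.000000 + (1-p)*0.000000] = 0.000000
  V(2,1) = exp(-r*dt) * [p*0.000000 + (1-p)*0.010472] = 0.005679
  V(2,2) = exp(-r*dt) * [p*0.010472 + (1-p)*0.204195] = 0.115530
  V(1,0) = exp(-r*dt) * [p*0.000000 + (1-p)*0.005679] = 0.003080
  V(1,1) = exp(-r*dt) * [p*0.005679 + (1-p)*0.115530] = 0.065252
  V(0,0) = exp(-r*dt) * [p*0.003080 + (1-p)*0.065252] = 0.036797

Answer: Price = V(0,0) = 0.0368


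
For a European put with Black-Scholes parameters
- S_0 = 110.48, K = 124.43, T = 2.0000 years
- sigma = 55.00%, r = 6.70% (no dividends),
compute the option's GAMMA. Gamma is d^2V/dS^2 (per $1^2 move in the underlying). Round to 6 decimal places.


Answer: Gamma = 0.004271

Derivation:
d1 = 0.4083107116; d2 = -0.3695067477
phi(d1) = 0.3670352627; exp(-qT) = 1.0000000000; exp(-rT) = 0.8745900646
Gamma = exp(-qT) * phi(d1) / (S * sigma * sqrt(T)) = 1.0000000000 * 0.3670352627 / (110.4800 * 0.5500 * 1.4142135624) = 0.004271


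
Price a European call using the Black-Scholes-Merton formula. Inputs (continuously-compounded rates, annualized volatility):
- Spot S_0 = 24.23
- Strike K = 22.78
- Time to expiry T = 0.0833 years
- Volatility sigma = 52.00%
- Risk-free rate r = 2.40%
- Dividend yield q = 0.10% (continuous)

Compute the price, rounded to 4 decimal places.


d1 = (ln(S/K) + (r - q + 0.5*sigma^2) * T) / (sigma * sqrt(T)) = 0.49897465
d2 = d1 - sigma * sqrt(T) = 0.34889361
exp(-rT) = 0.99800280; exp(-qT) = 0.99991670
C = S_0 * exp(-qT) * N(d1) - K * exp(-rT) * N(d2)
N(d1) = 0.69110138; N(d2) = 0.63641541
C = 24.2300 * 0.99991670 * 0.69110138 - 22.7800 * 0.99800280 * 0.63641541 = 2.2754

Answer: Price = 2.2754


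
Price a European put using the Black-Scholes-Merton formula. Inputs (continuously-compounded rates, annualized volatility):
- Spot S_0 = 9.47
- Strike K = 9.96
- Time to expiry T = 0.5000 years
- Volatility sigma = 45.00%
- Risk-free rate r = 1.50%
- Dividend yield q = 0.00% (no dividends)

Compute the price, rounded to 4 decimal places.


d1 = (ln(S/K) + (r - q + 0.5*sigma^2) * T) / (sigma * sqrt(T)) = 0.02412597
d2 = d1 - sigma * sqrt(T) = -0.29407208
exp(-rT) = 0.99252805; exp(-qT) = 1.00000000
P = K * exp(-rT) * N(-d2) - S_0 * exp(-qT) * N(-d1)
N(-d1) = 0.49037607; N(-d2) = 0.61564859
P = 9.9600 * 0.99252805 * 0.61564859 - 9.4700 * 1.00000000 * 0.49037607 = 1.4422

Answer: Price = 1.4422


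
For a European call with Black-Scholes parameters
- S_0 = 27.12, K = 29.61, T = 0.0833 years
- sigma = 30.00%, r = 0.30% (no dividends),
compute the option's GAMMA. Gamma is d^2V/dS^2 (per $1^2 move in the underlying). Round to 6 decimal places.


Answer: Gamma = 0.106309

Derivation:
d1 = -0.9683209310; d2 = -1.0549061492
phi(d1) = 0.2496335476; exp(-qT) = 1.0000000000; exp(-rT) = 0.9997501312
Gamma = exp(-qT) * phi(d1) / (S * sigma * sqrt(T)) = 1.0000000000 * 0.2496335476 / (27.1200 * 0.3000 * 0.2886173938) = 0.106309


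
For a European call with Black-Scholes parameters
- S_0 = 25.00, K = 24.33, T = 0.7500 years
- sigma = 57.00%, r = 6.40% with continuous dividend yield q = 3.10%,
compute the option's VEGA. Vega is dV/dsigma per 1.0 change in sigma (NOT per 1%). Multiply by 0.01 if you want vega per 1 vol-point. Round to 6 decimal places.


Answer: Vega = 7.931948

Derivation:
d1 = 0.3519875030; d2 = -0.1416469771
phi(d1) = 0.3749786701; exp(-qT) = 0.9770181987; exp(-rT) = 0.9531337871
Vega = S * exp(-qT) * phi(d1) * sqrt(T) = 25.0000 * 0.9770181987 * 0.3749786701 * 0.8660254038 = 7.931948


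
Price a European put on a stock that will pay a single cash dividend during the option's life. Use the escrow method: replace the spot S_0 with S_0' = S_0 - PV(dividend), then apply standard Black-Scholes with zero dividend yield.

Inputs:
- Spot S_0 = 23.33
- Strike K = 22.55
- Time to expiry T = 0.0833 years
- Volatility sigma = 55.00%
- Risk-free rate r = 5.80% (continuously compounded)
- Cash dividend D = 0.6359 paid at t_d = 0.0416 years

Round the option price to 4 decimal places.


Answer: Price = 1.3041

Derivation:
PV(D) = D * exp(-r * t_d) = 0.6359 * 0.99759011 = 0.63436755
S_0' = S_0 - PV(D) = 23.3300 - 0.63436755 = 22.69563245
d1 = (ln(S_0'/K) + (r + sigma^2/2)*T) / (sigma*sqrt(T)) = 0.15035925
d2 = d1 - sigma*sqrt(T) = -0.00838032
exp(-rT) = 0.99518025
N(-d1) = 0.44024060; N(-d2) = 0.50334322
P = K * exp(-rT) * N(-d2) - S_0' * N(-d1) = 22.5500 * 0.99518025 * 0.50334322 - 22.69563245 * 0.44024060 = 1.3041


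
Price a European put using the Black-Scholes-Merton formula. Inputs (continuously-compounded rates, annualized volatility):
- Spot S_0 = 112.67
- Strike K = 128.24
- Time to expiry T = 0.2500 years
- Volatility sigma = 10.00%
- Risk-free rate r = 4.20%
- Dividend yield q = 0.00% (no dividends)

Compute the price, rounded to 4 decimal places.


d1 = (ln(S/K) + (r - q + 0.5*sigma^2) * T) / (sigma * sqrt(T)) = -2.35380632
d2 = d1 - sigma * sqrt(T) = -2.40380632
exp(-rT) = 0.98955493; exp(-qT) = 1.00000000
P = K * exp(-rT) * N(-d2) - S_0 * exp(-qT) * N(-d1)
N(-d1) = 0.99070885; N(-d2) = 0.99188732
P = 128.2400 * 0.98955493 * 0.99188732 - 112.6700 * 1.00000000 * 0.99070885 = 14.2479

Answer: Price = 14.2479


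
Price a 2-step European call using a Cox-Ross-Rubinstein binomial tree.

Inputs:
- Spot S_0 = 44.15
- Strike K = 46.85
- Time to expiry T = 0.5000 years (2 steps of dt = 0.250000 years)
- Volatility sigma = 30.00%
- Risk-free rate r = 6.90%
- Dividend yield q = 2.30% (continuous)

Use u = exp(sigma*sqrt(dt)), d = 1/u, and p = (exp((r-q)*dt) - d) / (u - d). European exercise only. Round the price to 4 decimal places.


dt = T/N = 0.250000
u = exp(sigma*sqrt(dt)) = 1.161834; d = 1/u = 0.860708
p = (exp((r-q)*dt) - d) / (u - d) = 0.500981
Discount per step: exp(-r*dt) = 0.982898
Stock lattice S(k, i) with i counting down-moves:
  k=0: S(0,0) = 44.1500
  k=1: S(1,0) = 51.2950; S(1,1) = 38.0003
  k=2: S(2,0) = 59.5963; S(2,1) = 44.1500; S(2,2) = 32.7071
Terminal payoffs V(N, i) = max(S_T - K, 0):
  V(2,0) = 12.746266; V(2,1) = 0.000000; V(2,2) = 0.000000
Backward induction: V(k, i) = exp(-r*dt) * [p * V(k+1, i) + (1-p) * V(k+1, i+1)].
  V(1,0) = exp(-r*dt) * [p*12.746266 + (1-p)*0.000000] = 6.276424
  V(1,1) = exp(-r*dt) * [p*0.000000 + (1-p)*0.000000] = 0.000000
  V(0,0) = exp(-r*dt) * [p*6.276424 + (1-p)*0.000000] = 3.090591

Answer: Price = V(0,0) = 3.0906


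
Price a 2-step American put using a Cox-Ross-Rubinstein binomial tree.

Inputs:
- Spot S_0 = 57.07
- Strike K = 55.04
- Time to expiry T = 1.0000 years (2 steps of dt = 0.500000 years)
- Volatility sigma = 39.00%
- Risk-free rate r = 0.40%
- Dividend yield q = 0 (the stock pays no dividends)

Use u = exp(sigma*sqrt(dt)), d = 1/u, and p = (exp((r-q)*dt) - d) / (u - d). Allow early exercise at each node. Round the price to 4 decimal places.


dt = T/N = 0.500000
u = exp(sigma*sqrt(dt)) = 1.317547; d = 1/u = 0.758986
p = (exp((r-q)*dt) - d) / (u - d) = 0.435075
Discount per step: exp(-r*dt) = 0.998002
Stock lattice S(k, i) with i counting down-moves:
  k=0: S(0,0) = 57.0700
  k=1: S(1,0) = 75.1924; S(1,1) = 43.3153
  k=2: S(2,0) = 99.0695; S(2,1) = 57.0700; S(2,2) = 32.8757
Terminal payoffs V(N, i) = max(K - S_T, 0):
  V(2,0) = 0.000000; V(2,1) = 0.000000; V(2,2) = 22.164250
Backward induction: V(k, i) = exp(-r*dt) * [p * V(k+1, i) + (1-p) * V(k+1, i+1)]; then take max(V_cont, immediate exercise) for American.
  V(1,0) = exp(-r*dt) * [p*0.000000 + (1-p)*0.000000] = 0.000000; exercise = 0.000000; V(1,0) = max -> 0.000000
  V(1,1) = exp(-r*dt) * [p*0.000000 + (1-p)*22.164250] = 12.496123; exercise = 11.724656; V(1,1) = max -> 12.496123
  V(0,0) = exp(-r*dt) * [p*0.000000 + (1-p)*12.496123] = 7.045269; exercise = 0.000000; V(0,0) = max -> 7.045269

Answer: Price = V(0,0) = 7.0453


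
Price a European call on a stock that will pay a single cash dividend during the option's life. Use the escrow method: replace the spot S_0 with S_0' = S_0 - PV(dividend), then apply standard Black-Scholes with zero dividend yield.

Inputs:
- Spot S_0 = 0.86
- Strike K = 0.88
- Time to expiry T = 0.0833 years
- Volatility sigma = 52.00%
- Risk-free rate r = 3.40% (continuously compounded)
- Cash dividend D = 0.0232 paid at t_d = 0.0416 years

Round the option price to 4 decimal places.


PV(D) = D * exp(-r * t_d) = 0.0232 * 0.99858660 = 0.02316721
S_0' = S_0 - PV(D) = 0.8600 - 0.02316721 = 0.83683279
d1 = (ln(S_0'/K) + (r + sigma^2/2)*T) / (sigma*sqrt(T)) = -0.24122479
d2 = d1 - sigma*sqrt(T) = -0.39130584
exp(-rT) = 0.99717181
N(d1) = 0.40469045; N(d2) = 0.34778559
C = S_0' * N(d1) - K * exp(-rT) * N(d2) = 0.83683279 * 0.40469045 - 0.8800 * 0.99717181 * 0.34778559 = 0.0335

Answer: Price = 0.0335


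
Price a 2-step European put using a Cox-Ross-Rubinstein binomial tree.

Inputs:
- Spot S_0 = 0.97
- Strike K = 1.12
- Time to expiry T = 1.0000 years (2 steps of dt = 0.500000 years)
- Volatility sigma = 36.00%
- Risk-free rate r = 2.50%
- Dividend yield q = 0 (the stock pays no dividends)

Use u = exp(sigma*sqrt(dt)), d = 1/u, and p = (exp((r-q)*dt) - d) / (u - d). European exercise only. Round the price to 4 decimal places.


dt = T/N = 0.500000
u = exp(sigma*sqrt(dt)) = 1.289892; d = 1/u = 0.775259
p = (exp((r-q)*dt) - d) / (u - d) = 0.461143
Discount per step: exp(-r*dt) = 0.987578
Stock lattice S(k, i) with i counting down-moves:
  k=0: S(0,0) = 0.9700
  k=1: S(1,0) = 1.2512; S(1,1) = 0.7520
  k=2: S(2,0) = 1.6139; S(2,1) = 0.9700; S(2,2) = 0.5830
Terminal payoffs V(N, i) = max(K - S_T, 0):
  V(2,0) = 0.000000; V(2,1) = 0.150000; V(2,2) = 0.537005
Backward induction: V(k, i) = exp(-r*dt) * [p * V(k+1, i) + (1-p) * V(k+1, i+1)].
  V(1,0) = exp(-r*dt) * [p*0.000000 + (1-p)*0.150000] = 0.079824
  V(1,1) = exp(-r*dt) * [p*0.150000 + (1-p)*0.537005] = 0.354086
  V(0,0) = exp(-r*dt) * [p*0.079824 + (1-p)*0.354086] = 0.224785

Answer: Price = V(0,0) = 0.2248


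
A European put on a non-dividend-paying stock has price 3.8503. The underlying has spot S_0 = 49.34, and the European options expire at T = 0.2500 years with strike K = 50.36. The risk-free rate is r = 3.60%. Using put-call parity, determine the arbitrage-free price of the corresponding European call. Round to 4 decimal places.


Put-call parity: C - P = S_0 * exp(-qT) - K * exp(-rT).
S_0 * exp(-qT) = 49.3400 * 1.00000000 = 49.34000000
K * exp(-rT) = 50.3600 * 0.99104038 = 49.90879348
C = P + S*exp(-qT) - K*exp(-rT)
C = 3.8503 + 49.34000000 - 49.90879348 = 3.2815

Answer: Call price = 3.2815


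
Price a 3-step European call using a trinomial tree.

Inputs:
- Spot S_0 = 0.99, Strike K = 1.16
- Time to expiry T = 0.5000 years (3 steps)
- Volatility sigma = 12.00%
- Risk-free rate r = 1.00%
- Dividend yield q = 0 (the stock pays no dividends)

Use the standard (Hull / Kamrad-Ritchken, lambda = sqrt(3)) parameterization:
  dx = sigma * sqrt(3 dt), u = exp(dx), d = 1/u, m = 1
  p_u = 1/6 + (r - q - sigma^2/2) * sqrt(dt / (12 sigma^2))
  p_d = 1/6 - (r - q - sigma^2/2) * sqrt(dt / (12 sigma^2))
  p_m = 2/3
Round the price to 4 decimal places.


dt = T/N = 0.166667; dx = sigma*sqrt(3*dt) = 0.084853
u = exp(dx) = 1.088557; d = 1/u = 0.918647
p_u = 0.169417, p_m = 0.666667, p_d = 0.163917
Discount per step: exp(-r*dt) = 0.998335
Stock lattice S(k, j) with j the centered position index:
  k=0: S(0,+0) = 0.9900
  k=1: S(1,-1) = 0.9095; S(1,+0) = 0.9900; S(1,+1) = 1.0777
  k=2: S(2,-2) = 0.8355; S(2,-1) = 0.9095; S(2,+0) = 0.9900; S(2,+1) = 1.0777; S(2,+2) = 1.1731
  k=3: S(3,-3) = 0.7675; S(3,-2) = 0.8355; S(3,-1) = 0.9095; S(3,+0) = 0.9900; S(3,+1) = 1.0777; S(3,+2) = 1.1731; S(3,+3) = 1.2770
Terminal payoffs V(N, j) = max(S_T - K, 0):
  V(3,-3) = 0.000000; V(3,-2) = 0.000000; V(3,-1) = 0.000000; V(3,+0) = 0.000000; V(3,+1) = 0.000000; V(3,+2) = 0.013106; V(3,+3) = 0.116993
Backward induction: V(k, j) = exp(-r*dt) * [p_u * V(k+1, j+1) + p_m * V(k+1, j) + p_d * V(k+1, j-1)]
  V(2,-2) = exp(-r*dt) * [p_u*0.000000 + p_m*0.000000 + p_d*0.000000] = 0.000000
  V(2,-1) = exp(-r*dt) * [p_u*0.000000 + p_m*0.000000 + p_d*0.000000] = 0.000000
  V(2,+0) = exp(-r*dt) * [p_u*0.000000 + p_m*0.000000 + p_d*0.000000] = 0.000000
  V(2,+1) = exp(-r*dt) * [p_u*0.013106 + p_m*0.000000 + p_d*0.000000] = 0.002217
  V(2,+2) = exp(-r*dt) * [p_u*0.116993 + p_m*0.013106 + p_d*0.000000] = 0.028511
  V(1,-1) = exp(-r*dt) * [p_u*0.000000 + p_m*0.000000 + p_d*0.000000] = 0.000000
  V(1,+0) = exp(-r*dt) * [p_u*0.002217 + p_m*0.000000 + p_d*0.000000] = 0.000375
  V(1,+1) = exp(-r*dt) * [p_u*0.028511 + p_m*0.002217 + p_d*0.000000] = 0.006297
  V(0,+0) = exp(-r*dt) * [p_u*0.006297 + p_m*0.000375 + p_d*0.000000] = 0.001315

Answer: Price = V(0,0) = 0.0013


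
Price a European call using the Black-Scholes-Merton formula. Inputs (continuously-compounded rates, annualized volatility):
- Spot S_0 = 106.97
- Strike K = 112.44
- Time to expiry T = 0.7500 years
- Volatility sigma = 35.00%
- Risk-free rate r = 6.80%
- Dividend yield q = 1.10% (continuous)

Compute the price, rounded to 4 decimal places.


Answer: Price = 12.4500

Derivation:
d1 = (ln(S/K) + (r - q + 0.5*sigma^2) * T) / (sigma * sqrt(T)) = 0.12806017
d2 = d1 - sigma * sqrt(T) = -0.17504872
exp(-rT) = 0.95027867; exp(-qT) = 0.99178394
C = S_0 * exp(-qT) * N(d1) - K * exp(-rT) * N(d2)
N(d1) = 0.55094932; N(d2) = 0.43052067
C = 106.9700 * 0.99178394 * 0.55094932 - 112.4400 * 0.95027867 * 0.43052067 = 12.4500


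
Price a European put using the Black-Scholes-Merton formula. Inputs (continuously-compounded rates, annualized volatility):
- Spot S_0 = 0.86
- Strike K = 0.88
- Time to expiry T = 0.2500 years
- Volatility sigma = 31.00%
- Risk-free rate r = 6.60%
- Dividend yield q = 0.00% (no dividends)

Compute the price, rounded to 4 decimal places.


d1 = (ln(S/K) + (r - q + 0.5*sigma^2) * T) / (sigma * sqrt(T)) = 0.03563214
d2 = d1 - sigma * sqrt(T) = -0.11936786
exp(-rT) = 0.98363538; exp(-qT) = 1.00000000
P = K * exp(-rT) * N(-d2) - S_0 * exp(-qT) * N(-d1)
N(-d1) = 0.48578784; N(-d2) = 0.54750804
P = 0.8800 * 0.98363538 * 0.54750804 - 0.8600 * 1.00000000 * 0.48578784 = 0.0561

Answer: Price = 0.0561


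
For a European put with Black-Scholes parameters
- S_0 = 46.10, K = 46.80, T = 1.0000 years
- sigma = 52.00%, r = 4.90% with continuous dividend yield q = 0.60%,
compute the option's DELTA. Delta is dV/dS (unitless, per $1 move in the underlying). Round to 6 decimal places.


d1 = 0.3137110521; d2 = -0.2062889479
phi(d1) = 0.3797865687; exp(-qT) = 0.9940179641; exp(-rT) = 0.9521811297
N(-d1) = 0.3768702529
Delta = -exp(-qT) * N(-d1) = -0.9940179641 * 0.3768702529 = -0.374616

Answer: Delta = -0.374616


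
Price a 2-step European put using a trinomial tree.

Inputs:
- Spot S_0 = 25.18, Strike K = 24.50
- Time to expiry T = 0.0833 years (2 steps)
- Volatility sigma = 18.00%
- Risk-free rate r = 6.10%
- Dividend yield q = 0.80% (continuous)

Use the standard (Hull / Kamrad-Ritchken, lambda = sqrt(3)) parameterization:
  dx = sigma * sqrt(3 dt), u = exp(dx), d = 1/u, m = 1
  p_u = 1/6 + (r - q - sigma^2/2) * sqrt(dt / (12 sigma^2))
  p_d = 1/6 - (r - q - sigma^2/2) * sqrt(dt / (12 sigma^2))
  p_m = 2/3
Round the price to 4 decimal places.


Answer: Price = V(0,0) = 0.2343

Derivation:
dt = T/N = 0.041650; dx = sigma*sqrt(3*dt) = 0.063627
u = exp(dx) = 1.065695; d = 1/u = 0.938355
p_u = 0.178711, p_m = 0.666667, p_d = 0.154622
Discount per step: exp(-r*dt) = 0.997463
Stock lattice S(k, j) with j the centered position index:
  k=0: S(0,+0) = 25.1800
  k=1: S(1,-1) = 23.6278; S(1,+0) = 25.1800; S(1,+1) = 26.8342
  k=2: S(2,-2) = 22.1712; S(2,-1) = 23.6278; S(2,+0) = 25.1800; S(2,+1) = 26.8342; S(2,+2) = 28.5971
Terminal payoffs V(N, j) = max(K - S_T, 0):
  V(2,-2) = 2.328753; V(2,-1) = 0.872220; V(2,+0) = 0.000000; V(2,+1) = 0.000000; V(2,+2) = 0.000000
Backward induction: V(k, j) = exp(-r*dt) * [p_u * V(k+1, j+1) + p_m * V(k+1, j) + p_d * V(k+1, j-1)]
  V(1,-1) = exp(-r*dt) * [p_u*0.000000 + p_m*0.872220 + p_d*2.328753] = 0.939167
  V(1,+0) = exp(-r*dt) * [p_u*0.000000 + p_m*0.000000 + p_d*0.872220] = 0.134522
  V(1,+1) = exp(-r*dt) * [p_u*0.000000 + p_m*0.000000 + p_d*0.000000] = 0.000000
  V(0,+0) = exp(-r*dt) * [p_u*0.000000 + p_m*0.134522 + p_d*0.939167] = 0.234301


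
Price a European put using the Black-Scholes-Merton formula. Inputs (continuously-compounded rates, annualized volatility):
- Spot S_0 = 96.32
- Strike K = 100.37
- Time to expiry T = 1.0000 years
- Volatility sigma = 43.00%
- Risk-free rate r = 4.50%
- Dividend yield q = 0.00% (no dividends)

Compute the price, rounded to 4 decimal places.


Answer: Price = 16.1830

Derivation:
d1 = (ln(S/K) + (r - q + 0.5*sigma^2) * T) / (sigma * sqrt(T)) = 0.22386657
d2 = d1 - sigma * sqrt(T) = -0.20613343
exp(-rT) = 0.95599748; exp(-qT) = 1.00000000
P = K * exp(-rT) * N(-d2) - S_0 * exp(-qT) * N(-d1)
N(-d1) = 0.41143057; N(-d2) = 0.58165666
P = 100.3700 * 0.95599748 * 0.58165666 - 96.3200 * 1.00000000 * 0.41143057 = 16.1830


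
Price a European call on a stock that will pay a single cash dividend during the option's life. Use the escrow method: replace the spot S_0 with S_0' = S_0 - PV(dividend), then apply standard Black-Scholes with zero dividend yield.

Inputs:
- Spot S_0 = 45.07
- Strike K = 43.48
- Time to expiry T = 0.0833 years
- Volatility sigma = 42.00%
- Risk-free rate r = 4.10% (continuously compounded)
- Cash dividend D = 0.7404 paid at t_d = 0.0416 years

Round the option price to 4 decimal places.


Answer: Price = 2.6552

Derivation:
PV(D) = D * exp(-r * t_d) = 0.7404 * 0.99829585 = 0.73913825
S_0' = S_0 - PV(D) = 45.0700 - 0.73913825 = 44.33086175
d1 = (ln(S_0'/K) + (r + sigma^2/2)*T) / (sigma*sqrt(T)) = 0.24865994
d2 = d1 - sigma*sqrt(T) = 0.12744064
exp(-rT) = 0.99659053
N(d1) = 0.59818808; N(d2) = 0.55070417
C = S_0' * N(d1) - K * exp(-rT) * N(d2) = 44.33086175 * 0.59818808 - 43.4800 * 0.99659053 * 0.55070417 = 2.6552


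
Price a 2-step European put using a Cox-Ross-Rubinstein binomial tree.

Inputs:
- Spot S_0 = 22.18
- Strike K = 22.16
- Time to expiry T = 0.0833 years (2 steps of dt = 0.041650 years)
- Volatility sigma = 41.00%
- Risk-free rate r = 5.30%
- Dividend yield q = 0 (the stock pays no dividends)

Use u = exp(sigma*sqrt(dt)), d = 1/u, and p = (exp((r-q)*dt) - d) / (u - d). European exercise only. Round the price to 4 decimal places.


dt = T/N = 0.041650
u = exp(sigma*sqrt(dt)) = 1.087275; d = 1/u = 0.919731
p = (exp((r-q)*dt) - d) / (u - d) = 0.492284
Discount per step: exp(-r*dt) = 0.997795
Stock lattice S(k, i) with i counting down-moves:
  k=0: S(0,0) = 22.1800
  k=1: S(1,0) = 24.1157; S(1,1) = 20.3996
  k=2: S(2,0) = 26.2204; S(2,1) = 22.1800; S(2,2) = 18.7622
Terminal payoffs V(N, i) = max(K - S_T, 0):
  V(2,0) = 0.000000; V(2,1) = 0.000000; V(2,2) = 3.397829
Backward induction: V(k, i) = exp(-r*dt) * [p * V(k+1, i) + (1-p) * V(k+1, i+1)].
  V(1,0) = exp(-r*dt) * [p*0.000000 + (1-p)*0.000000] = 0.000000
  V(1,1) = exp(-r*dt) * [p*0.000000 + (1-p)*3.397829] = 1.721330
  V(0,0) = exp(-r*dt) * [p*0.000000 + (1-p)*1.721330] = 0.872020

Answer: Price = V(0,0) = 0.8720


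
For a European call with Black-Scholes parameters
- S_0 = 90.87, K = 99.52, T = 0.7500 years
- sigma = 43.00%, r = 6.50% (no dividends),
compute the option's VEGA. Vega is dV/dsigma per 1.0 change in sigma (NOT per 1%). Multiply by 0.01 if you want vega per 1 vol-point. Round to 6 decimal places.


Answer: Vega = 31.311671

Derivation:
d1 = 0.0729308450; d2 = -0.2994600787
phi(d1) = 0.3978827213; exp(-qT) = 1.0000000000; exp(-rT) = 0.9524192047
Vega = S * exp(-qT) * phi(d1) * sqrt(T) = 90.8700 * 1.0000000000 * 0.3978827213 * 0.8660254038 = 31.311671


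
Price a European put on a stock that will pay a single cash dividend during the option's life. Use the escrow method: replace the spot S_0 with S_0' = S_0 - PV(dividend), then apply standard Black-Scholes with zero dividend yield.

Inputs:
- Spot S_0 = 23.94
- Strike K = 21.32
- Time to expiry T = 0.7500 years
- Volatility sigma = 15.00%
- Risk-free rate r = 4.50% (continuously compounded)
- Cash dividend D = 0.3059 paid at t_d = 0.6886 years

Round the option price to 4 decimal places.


PV(D) = D * exp(-r * t_d) = 0.3059 * 0.96948818 = 0.29656643
S_0' = S_0 - PV(D) = 23.9400 - 0.29656643 = 23.64343357
d1 = (ln(S_0'/K) + (r + sigma^2/2)*T) / (sigma*sqrt(T)) = 1.12103968
d2 = d1 - sigma*sqrt(T) = 0.99113587
exp(-rT) = 0.96681318
N(-d1) = 0.13113549; N(-d2) = 0.16080962
P = K * exp(-rT) * N(-d2) - S_0' * N(-d1) = 21.3200 * 0.96681318 * 0.16080962 - 23.64343357 * 0.13113549 = 0.2142

Answer: Price = 0.2142


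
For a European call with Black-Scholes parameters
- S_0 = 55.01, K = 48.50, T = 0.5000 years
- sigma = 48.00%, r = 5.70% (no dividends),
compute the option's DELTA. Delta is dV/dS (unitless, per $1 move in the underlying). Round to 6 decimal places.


Answer: Delta = 0.733936

Derivation:
d1 = 0.6247618069; d2 = 0.2853505520
phi(d1) = 0.3282098164; exp(-qT) = 1.0000000000; exp(-rT) = 0.9719022941
N(d1) = 0.7339362995
Delta = exp(-qT) * N(d1) = 1.0000000000 * 0.7339362995 = 0.733936


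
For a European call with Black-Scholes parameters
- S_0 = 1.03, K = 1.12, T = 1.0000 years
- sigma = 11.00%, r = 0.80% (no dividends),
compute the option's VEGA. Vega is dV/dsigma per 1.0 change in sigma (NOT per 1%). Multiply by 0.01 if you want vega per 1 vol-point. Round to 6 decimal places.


d1 = -0.6338171188; d2 = -0.7438171188
phi(d1) = 0.3263448602; exp(-qT) = 1.0000000000; exp(-rT) = 0.9920319148
Vega = S * exp(-qT) * phi(d1) * sqrt(T) = 1.0300 * 1.0000000000 * 0.3263448602 * 1.0000000000 = 0.336135

Answer: Vega = 0.336135


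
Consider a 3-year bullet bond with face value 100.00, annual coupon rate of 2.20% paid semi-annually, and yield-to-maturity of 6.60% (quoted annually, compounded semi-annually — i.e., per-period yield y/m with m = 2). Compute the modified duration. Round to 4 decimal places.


Coupon per period c = face * coupon_rate / m = 1.100000
Periods per year m = 2; per-period yield y/m = 0.033000
Number of cashflows N = 6
Cashflows (t years, CF_t, discount factor 1/(1+y/m)^(m*t), PV):
  t = 0.5000: CF_t = 1.100000, DF = 0.968054, PV = 1.064860
  t = 1.0000: CF_t = 1.100000, DF = 0.937129, PV = 1.030842
  t = 1.5000: CF_t = 1.100000, DF = 0.907192, PV = 0.997911
  t = 2.0000: CF_t = 1.100000, DF = 0.878211, PV = 0.966032
  t = 2.5000: CF_t = 1.100000, DF = 0.850156, PV = 0.935171
  t = 3.0000: CF_t = 101.100000, DF = 0.822997, PV = 83.204962
Price P = sum_t PV_t = 88.199777
First compute Macaulay numerator sum_t t * PV_t:
  t * PV_t at t = 0.5000: 0.532430
  t * PV_t at t = 1.0000: 1.030842
  t * PV_t at t = 1.5000: 1.496866
  t * PV_t at t = 2.0000: 1.932063
  t * PV_t at t = 2.5000: 2.337928
  t * PV_t at t = 3.0000: 249.614886
Macaulay duration D = 256.945015 / 88.199777 = 2.913216
Modified duration = D / (1 + y/m) = 2.913216 / (1 + 0.033000) = 2.820151

Answer: Modified duration = 2.8202


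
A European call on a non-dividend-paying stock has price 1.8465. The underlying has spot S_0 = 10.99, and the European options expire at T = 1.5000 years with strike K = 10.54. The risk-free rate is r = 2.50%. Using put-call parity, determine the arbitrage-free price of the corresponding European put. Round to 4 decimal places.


Answer: Put price = 1.0086

Derivation:
Put-call parity: C - P = S_0 * exp(-qT) - K * exp(-rT).
S_0 * exp(-qT) = 10.9900 * 1.00000000 = 10.99000000
K * exp(-rT) = 10.5400 * 0.96319442 = 10.15206916
P = C - S*exp(-qT) + K*exp(-rT)
P = 1.8465 - 10.99000000 + 10.15206916 = 1.0086


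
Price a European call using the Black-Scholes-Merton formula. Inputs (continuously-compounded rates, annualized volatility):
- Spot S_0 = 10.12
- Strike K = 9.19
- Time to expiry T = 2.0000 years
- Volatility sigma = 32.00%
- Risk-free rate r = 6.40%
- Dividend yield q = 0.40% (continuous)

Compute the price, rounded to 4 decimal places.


d1 = (ln(S/K) + (r - q + 0.5*sigma^2) * T) / (sigma * sqrt(T)) = 0.70445011
d2 = d1 - sigma * sqrt(T) = 0.25190177
exp(-rT) = 0.87985338; exp(-qT) = 0.99203191
C = S_0 * exp(-qT) * N(d1) - K * exp(-rT) * N(d2)
N(d1) = 0.75942375; N(d2) = 0.59944150
C = 10.1200 * 0.99203191 * 0.75942375 - 9.1900 * 0.87985338 * 0.59944150 = 2.7771

Answer: Price = 2.7771


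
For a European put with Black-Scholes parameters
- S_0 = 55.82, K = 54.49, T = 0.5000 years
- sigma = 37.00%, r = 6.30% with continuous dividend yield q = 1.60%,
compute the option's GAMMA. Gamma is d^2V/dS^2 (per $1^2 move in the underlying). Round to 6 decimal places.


d1 = 0.3128088640; d2 = 0.0511793550
phi(d1) = 0.3798939189; exp(-qT) = 0.9920319148; exp(-rT) = 0.9689909565
Gamma = exp(-qT) * phi(d1) / (S * sigma * sqrt(T)) = 0.9920319148 * 0.3798939189 / (55.8200 * 0.3700 * 0.7071067812) = 0.025805

Answer: Gamma = 0.025805


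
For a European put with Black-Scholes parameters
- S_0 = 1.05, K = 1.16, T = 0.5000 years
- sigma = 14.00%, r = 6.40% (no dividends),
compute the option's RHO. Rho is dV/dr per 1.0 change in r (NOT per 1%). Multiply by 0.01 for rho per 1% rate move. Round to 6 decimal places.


d1 = -0.6336670845; d2 = -0.7326620339
phi(d1) = 0.3263758916; exp(-qT) = 1.0000000000; exp(-rT) = 0.9685065821
N(-d2) = 0.7681177073
Rho = -K*T*exp(-rT)*N(-d2) = -1.1600 * 0.5000 * 0.9685065821 * 0.7681177073 = -0.431478

Answer: Rho = -0.431478


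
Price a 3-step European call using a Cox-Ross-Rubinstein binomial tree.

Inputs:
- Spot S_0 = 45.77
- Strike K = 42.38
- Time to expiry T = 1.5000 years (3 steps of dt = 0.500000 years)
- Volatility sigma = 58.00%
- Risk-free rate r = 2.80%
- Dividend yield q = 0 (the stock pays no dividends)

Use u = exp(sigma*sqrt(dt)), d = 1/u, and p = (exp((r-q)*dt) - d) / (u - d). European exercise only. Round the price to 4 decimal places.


Answer: Price = V(0,0) = 15.5874

Derivation:
dt = T/N = 0.500000
u = exp(sigma*sqrt(dt)) = 1.507002; d = 1/u = 0.663569
p = (exp((r-q)*dt) - d) / (u - d) = 0.415598
Discount per step: exp(-r*dt) = 0.986098
Stock lattice S(k, i) with i counting down-moves:
  k=0: S(0,0) = 45.7700
  k=1: S(1,0) = 68.9755; S(1,1) = 30.3716
  k=2: S(2,0) = 103.9461; S(2,1) = 45.7700; S(2,2) = 20.1536
  k=3: S(3,0) = 156.6470; S(3,1) = 68.9755; S(3,2) = 30.3716; S(3,3) = 13.3733
Terminal payoffs V(N, i) = max(S_T - K, 0):
  V(3,0) = 114.266967; V(3,1) = 26.595460; V(3,2) = 0.000000; V(3,3) = 0.000000
Backward induction: V(k, i) = exp(-r*dt) * [p * V(k+1, i) + (1-p) * V(k+1, i+1)].
  V(2,0) = exp(-r*dt) * [p*114.266967 + (1-p)*26.595460] = 62.155309
  V(2,1) = exp(-r*dt) * [p*26.595460 + (1-p)*0.000000] = 10.899368
  V(2,2) = exp(-r*dt) * [p*0.000000 + (1-p)*0.000000] = 0.000000
  V(1,0) = exp(-r*dt) * [p*62.155309 + (1-p)*10.899368] = 31.753582
  V(1,1) = exp(-r*dt) * [p*10.899368 + (1-p)*0.000000] = 4.466786
  V(0,0) = exp(-r*dt) * [p*31.753582 + (1-p)*4.466786] = 15.587378


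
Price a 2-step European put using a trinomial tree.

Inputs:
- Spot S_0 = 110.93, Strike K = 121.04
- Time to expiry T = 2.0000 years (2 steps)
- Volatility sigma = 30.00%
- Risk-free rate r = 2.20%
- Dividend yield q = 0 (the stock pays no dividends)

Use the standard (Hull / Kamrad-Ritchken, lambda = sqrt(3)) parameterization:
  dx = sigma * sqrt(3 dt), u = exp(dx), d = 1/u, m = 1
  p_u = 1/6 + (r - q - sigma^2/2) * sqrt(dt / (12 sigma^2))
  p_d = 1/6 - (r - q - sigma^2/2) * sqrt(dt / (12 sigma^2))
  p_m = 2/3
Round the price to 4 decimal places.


Answer: Price = V(0,0) = 20.8830

Derivation:
dt = T/N = 1.000000; dx = sigma*sqrt(3*dt) = 0.519615
u = exp(dx) = 1.681381; d = 1/u = 0.594749
p_u = 0.144535, p_m = 0.666667, p_d = 0.188798
Discount per step: exp(-r*dt) = 0.978240
Stock lattice S(k, j) with j the centered position index:
  k=0: S(0,+0) = 110.9300
  k=1: S(1,-1) = 65.9755; S(1,+0) = 110.9300; S(1,+1) = 186.5156
  k=2: S(2,-2) = 39.2389; S(2,-1) = 65.9755; S(2,+0) = 110.9300; S(2,+1) = 186.5156; S(2,+2) = 313.6036
Terminal payoffs V(N, j) = max(K - S_T, 0):
  V(2,-2) = 81.801089; V(2,-1) = 55.064456; V(2,+0) = 10.110000; V(2,+1) = 0.000000; V(2,+2) = 0.000000
Backward induction: V(k, j) = exp(-r*dt) * [p_u * V(k+1, j+1) + p_m * V(k+1, j) + p_d * V(k+1, j-1)]
  V(1,-1) = exp(-r*dt) * [p_u*10.110000 + p_m*55.064456 + p_d*81.801089] = 52.448157
  V(1,+0) = exp(-r*dt) * [p_u*0.000000 + p_m*10.110000 + p_d*55.064456] = 16.763206
  V(1,+1) = exp(-r*dt) * [p_u*0.000000 + p_m*0.000000 + p_d*10.110000] = 1.867218
  V(0,+0) = exp(-r*dt) * [p_u*1.867218 + p_m*16.763206 + p_d*52.448157] = 20.882962


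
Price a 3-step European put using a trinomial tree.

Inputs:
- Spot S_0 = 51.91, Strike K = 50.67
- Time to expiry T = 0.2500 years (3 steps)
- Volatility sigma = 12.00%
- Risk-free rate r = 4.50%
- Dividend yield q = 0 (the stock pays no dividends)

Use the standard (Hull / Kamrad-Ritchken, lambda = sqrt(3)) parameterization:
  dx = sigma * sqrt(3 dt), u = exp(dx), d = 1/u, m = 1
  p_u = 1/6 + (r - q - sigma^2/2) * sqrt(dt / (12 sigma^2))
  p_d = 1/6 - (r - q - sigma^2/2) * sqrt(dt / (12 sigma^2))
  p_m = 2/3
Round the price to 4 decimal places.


Answer: Price = V(0,0) = 0.5508

Derivation:
dt = T/N = 0.083333; dx = sigma*sqrt(3*dt) = 0.060000
u = exp(dx) = 1.061837; d = 1/u = 0.941765
p_u = 0.192917, p_m = 0.666667, p_d = 0.140417
Discount per step: exp(-r*dt) = 0.996257
Stock lattice S(k, j) with j the centered position index:
  k=0: S(0,+0) = 51.9100
  k=1: S(1,-1) = 48.8870; S(1,+0) = 51.9100; S(1,+1) = 55.1199
  k=2: S(2,-2) = 46.0400; S(2,-1) = 48.8870; S(2,+0) = 51.9100; S(2,+1) = 55.1199; S(2,+2) = 58.5284
  k=3: S(3,-3) = 43.3589; S(3,-2) = 46.0400; S(3,-1) = 48.8870; S(3,+0) = 51.9100; S(3,+1) = 55.1199; S(3,+2) = 58.5284; S(3,+3) = 62.1476
Terminal payoffs V(N, j) = max(K - S_T, 0):
  V(3,-3) = 7.311123; V(3,-2) = 4.629960; V(3,-1) = 1.783003; V(3,+0) = 0.000000; V(3,+1) = 0.000000; V(3,+2) = 0.000000; V(3,+3) = 0.000000
Backward induction: V(k, j) = exp(-r*dt) * [p_u * V(k+1, j+1) + p_m * V(k+1, j) + p_d * V(k+1, j-1)]
  V(2,-2) = exp(-r*dt) * [p_u*1.783003 + p_m*4.629960 + p_d*7.311123] = 4.440531
  V(2,-1) = exp(-r*dt) * [p_u*0.000000 + p_m*1.783003 + p_d*4.629960] = 1.831910
  V(2,+0) = exp(-r*dt) * [p_u*0.000000 + p_m*0.000000 + p_d*1.783003] = 0.249426
  V(2,+1) = exp(-r*dt) * [p_u*0.000000 + p_m*0.000000 + p_d*0.000000] = 0.000000
  V(2,+2) = exp(-r*dt) * [p_u*0.000000 + p_m*0.000000 + p_d*0.000000] = 0.000000
  V(1,-1) = exp(-r*dt) * [p_u*0.249426 + p_m*1.831910 + p_d*4.440531] = 1.885831
  V(1,+0) = exp(-r*dt) * [p_u*0.000000 + p_m*0.249426 + p_d*1.831910] = 0.421930
  V(1,+1) = exp(-r*dt) * [p_u*0.000000 + p_m*0.000000 + p_d*0.249426] = 0.034893
  V(0,+0) = exp(-r*dt) * [p_u*0.034893 + p_m*0.421930 + p_d*1.885831] = 0.550751


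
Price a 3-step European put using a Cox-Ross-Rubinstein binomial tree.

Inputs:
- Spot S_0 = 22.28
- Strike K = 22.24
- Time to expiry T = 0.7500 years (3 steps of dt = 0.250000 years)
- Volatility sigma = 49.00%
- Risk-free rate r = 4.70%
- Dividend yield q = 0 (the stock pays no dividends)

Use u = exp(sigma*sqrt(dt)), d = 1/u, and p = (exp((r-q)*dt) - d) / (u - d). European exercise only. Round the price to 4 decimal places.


Answer: Price = V(0,0) = 3.5850

Derivation:
dt = T/N = 0.250000
u = exp(sigma*sqrt(dt)) = 1.277621; d = 1/u = 0.782705
p = (exp((r-q)*dt) - d) / (u - d) = 0.462936
Discount per step: exp(-r*dt) = 0.988319
Stock lattice S(k, i) with i counting down-moves:
  k=0: S(0,0) = 22.2800
  k=1: S(1,0) = 28.4654; S(1,1) = 17.4387
  k=2: S(2,0) = 36.3680; S(2,1) = 22.2800; S(2,2) = 13.6493
  k=3: S(3,0) = 46.4645; S(3,1) = 28.4654; S(3,2) = 17.4387; S(3,3) = 10.6834
Terminal payoffs V(N, i) = max(K - S_T, 0):
  V(3,0) = 0.000000; V(3,1) = 0.000000; V(3,2) = 4.801343; V(3,3) = 11.556618
Backward induction: V(k, i) = exp(-r*dt) * [p * V(k+1, i) + (1-p) * V(k+1, i+1)].
  V(2,0) = exp(-r*dt) * [p*0.000000 + (1-p)*0.000000] = 0.000000
  V(2,1) = exp(-r*dt) * [p*0.000000 + (1-p)*4.801343] = 2.548507
  V(2,2) = exp(-r*dt) * [p*4.801343 + (1-p)*11.556618] = 8.330893
  V(1,0) = exp(-r*dt) * [p*0.000000 + (1-p)*2.548507] = 1.352723
  V(1,1) = exp(-r*dt) * [p*2.548507 + (1-p)*8.330893] = 5.587973
  V(0,0) = exp(-r*dt) * [p*1.352723 + (1-p)*5.587973] = 3.584952


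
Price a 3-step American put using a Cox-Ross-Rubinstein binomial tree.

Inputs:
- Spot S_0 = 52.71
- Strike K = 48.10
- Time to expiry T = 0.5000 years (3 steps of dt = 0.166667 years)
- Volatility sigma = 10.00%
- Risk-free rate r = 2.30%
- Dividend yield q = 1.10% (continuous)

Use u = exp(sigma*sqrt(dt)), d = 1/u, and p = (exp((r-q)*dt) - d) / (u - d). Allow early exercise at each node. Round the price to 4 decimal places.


Answer: Price = V(0,0) = 0.1660

Derivation:
dt = T/N = 0.166667
u = exp(sigma*sqrt(dt)) = 1.041670; d = 1/u = 0.959997
p = (exp((r-q)*dt) - d) / (u - d) = 0.514308
Discount per step: exp(-r*dt) = 0.996174
Stock lattice S(k, i) with i counting down-moves:
  k=0: S(0,0) = 52.7100
  k=1: S(1,0) = 54.9064; S(1,1) = 50.6015
  k=2: S(2,0) = 57.1943; S(2,1) = 52.7100; S(2,2) = 48.5773
  k=3: S(3,0) = 59.5776; S(3,1) = 54.9064; S(3,2) = 50.6015; S(3,3) = 46.6340
Terminal payoffs V(N, i) = max(K - S_T, 0):
  V(3,0) = 0.000000; V(3,1) = 0.000000; V(3,2) = 0.000000; V(3,3) = 1.465962
Backward induction: V(k, i) = exp(-r*dt) * [p * V(k+1, i) + (1-p) * V(k+1, i+1)]; then take max(V_cont, immediate exercise) for American.
  V(2,0) = exp(-r*dt) * [p*0.000000 + (1-p)*0.000000] = 0.000000; exercise = 0.000000; V(2,0) = max -> 0.000000
  V(2,1) = exp(-r*dt) * [p*0.000000 + (1-p)*0.000000] = 0.000000; exercise = 0.000000; V(2,1) = max -> 0.000000
  V(2,2) = exp(-r*dt) * [p*0.000000 + (1-p)*1.465962] = 0.709282; exercise = 0.000000; V(2,2) = max -> 0.709282
  V(1,0) = exp(-r*dt) * [p*0.000000 + (1-p)*0.000000] = 0.000000; exercise = 0.000000; V(1,0) = max -> 0.000000
  V(1,1) = exp(-r*dt) * [p*0.000000 + (1-p)*0.709282] = 0.343175; exercise = 0.000000; V(1,1) = max -> 0.343175
  V(0,0) = exp(-r*dt) * [p*0.000000 + (1-p)*0.343175] = 0.166040; exercise = 0.000000; V(0,0) = max -> 0.166040


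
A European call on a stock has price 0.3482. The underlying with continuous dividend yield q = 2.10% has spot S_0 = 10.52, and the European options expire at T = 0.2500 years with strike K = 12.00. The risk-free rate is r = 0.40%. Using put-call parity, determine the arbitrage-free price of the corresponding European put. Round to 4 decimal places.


Put-call parity: C - P = S_0 * exp(-qT) - K * exp(-rT).
S_0 * exp(-qT) = 10.5200 * 0.99476376 = 10.46491473
K * exp(-rT) = 12.0000 * 0.99900050 = 11.98800600
P = C - S*exp(-qT) + K*exp(-rT)
P = 0.3482 - 10.46491473 + 11.98800600 = 1.8713

Answer: Put price = 1.8713


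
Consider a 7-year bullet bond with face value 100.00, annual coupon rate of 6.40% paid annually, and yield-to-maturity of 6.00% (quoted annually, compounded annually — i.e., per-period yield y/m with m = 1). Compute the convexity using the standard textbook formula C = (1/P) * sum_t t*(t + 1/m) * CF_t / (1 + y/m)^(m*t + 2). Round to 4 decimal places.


Answer: Convexity = 39.2427

Derivation:
Coupon per period c = face * coupon_rate / m = 6.400000
Periods per year m = 1; per-period yield y/m = 0.060000
Number of cashflows N = 7
Cashflows (t years, CF_t, discount factor 1/(1+y/m)^(m*t), PV):
  t = 1.0000: CF_t = 6.400000, DF = 0.943396, PV = 6.037736
  t = 2.0000: CF_t = 6.400000, DF = 0.889996, PV = 5.695977
  t = 3.0000: CF_t = 6.400000, DF = 0.839619, PV = 5.373563
  t = 4.0000: CF_t = 6.400000, DF = 0.792094, PV = 5.069399
  t = 5.0000: CF_t = 6.400000, DF = 0.747258, PV = 4.782452
  t = 6.0000: CF_t = 6.400000, DF = 0.704961, PV = 4.511747
  t = 7.0000: CF_t = 106.400000, DF = 0.665057, PV = 70.762077
Price P = sum_t PV_t = 102.232953
Convexity numerator sum_t t*(t + 1/m) * CF_t / (1+y/m)^(m*t + 2):
  t = 1.0000: term = 10.747127
  t = 2.0000: term = 30.416397
  t = 3.0000: term = 57.389428
  t = 4.0000: term = 90.234949
  t = 5.0000: term = 127.690966
  t = 6.0000: term = 168.648445
  t = 7.0000: term = 3526.767805
Convexity = (1/P) * sum = 4011.895117 / 102.232953 = 39.242681


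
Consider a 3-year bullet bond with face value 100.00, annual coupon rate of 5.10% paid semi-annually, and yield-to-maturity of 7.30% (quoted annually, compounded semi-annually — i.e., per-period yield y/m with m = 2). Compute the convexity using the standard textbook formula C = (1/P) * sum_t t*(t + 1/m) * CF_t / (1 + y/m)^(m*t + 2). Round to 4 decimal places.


Answer: Convexity = 8.9661

Derivation:
Coupon per period c = face * coupon_rate / m = 2.550000
Periods per year m = 2; per-period yield y/m = 0.036500
Number of cashflows N = 6
Cashflows (t years, CF_t, discount factor 1/(1+y/m)^(m*t), PV):
  t = 0.5000: CF_t = 2.550000, DF = 0.964785, PV = 2.460203
  t = 1.0000: CF_t = 2.550000, DF = 0.930811, PV = 2.373567
  t = 1.5000: CF_t = 2.550000, DF = 0.898033, PV = 2.289983
  t = 2.0000: CF_t = 2.550000, DF = 0.866409, PV = 2.209342
  t = 2.5000: CF_t = 2.550000, DF = 0.835898, PV = 2.131541
  t = 3.0000: CF_t = 102.550000, DF = 0.806462, PV = 82.702726
Price P = sum_t PV_t = 94.167362
Convexity numerator sum_t t*(t + 1/m) * CF_t / (1+y/m)^(m*t + 2):
  t = 0.5000: term = 1.144992
  t = 1.0000: term = 3.314013
  t = 1.5000: term = 6.394622
  t = 2.0000: term = 10.282396
  t = 2.5000: term = 14.880458
  t = 3.0000: term = 808.296154
Convexity = (1/P) * sum = 844.312635 / 94.167362 = 8.966086
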